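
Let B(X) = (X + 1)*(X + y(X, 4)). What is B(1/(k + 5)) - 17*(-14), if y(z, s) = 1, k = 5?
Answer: 23921/100 ≈ 239.21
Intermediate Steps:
B(X) = (1 + X)² (B(X) = (X + 1)*(X + 1) = (1 + X)*(1 + X) = (1 + X)²)
B(1/(k + 5)) - 17*(-14) = (1 + (1/(5 + 5))² + 2/(5 + 5)) - 17*(-14) = (1 + (1/10)² + 2/10) + 238 = (1 + (⅒)² + 2*(⅒)) + 238 = (1 + 1/100 + ⅕) + 238 = 121/100 + 238 = 23921/100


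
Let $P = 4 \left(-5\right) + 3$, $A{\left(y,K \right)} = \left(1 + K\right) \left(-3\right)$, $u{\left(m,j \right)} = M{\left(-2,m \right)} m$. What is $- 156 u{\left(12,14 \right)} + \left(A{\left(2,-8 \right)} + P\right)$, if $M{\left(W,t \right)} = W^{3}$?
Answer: $14980$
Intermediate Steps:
$u{\left(m,j \right)} = - 8 m$ ($u{\left(m,j \right)} = \left(-2\right)^{3} m = - 8 m$)
$A{\left(y,K \right)} = -3 - 3 K$
$P = -17$ ($P = -20 + 3 = -17$)
$- 156 u{\left(12,14 \right)} + \left(A{\left(2,-8 \right)} + P\right) = - 156 \left(\left(-8\right) 12\right) - -4 = \left(-156\right) \left(-96\right) + \left(\left(-3 + 24\right) - 17\right) = 14976 + \left(21 - 17\right) = 14976 + 4 = 14980$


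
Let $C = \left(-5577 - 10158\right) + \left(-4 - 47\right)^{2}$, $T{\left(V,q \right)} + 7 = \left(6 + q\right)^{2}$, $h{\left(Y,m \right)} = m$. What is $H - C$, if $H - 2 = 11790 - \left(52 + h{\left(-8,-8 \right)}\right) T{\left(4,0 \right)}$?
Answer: $23650$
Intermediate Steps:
$T{\left(V,q \right)} = -7 + \left(6 + q\right)^{2}$
$H = 10516$ ($H = 2 + \left(11790 - \left(52 - 8\right) \left(-7 + \left(6 + 0\right)^{2}\right)\right) = 2 + \left(11790 - 44 \left(-7 + 6^{2}\right)\right) = 2 + \left(11790 - 44 \left(-7 + 36\right)\right) = 2 + \left(11790 - 44 \cdot 29\right) = 2 + \left(11790 - 1276\right) = 2 + 10514 = 10516$)
$C = -13134$ ($C = -15735 + \left(-51\right)^{2} = -15735 + 2601 = -13134$)
$H - C = 10516 - -13134 = 10516 + 13134 = 23650$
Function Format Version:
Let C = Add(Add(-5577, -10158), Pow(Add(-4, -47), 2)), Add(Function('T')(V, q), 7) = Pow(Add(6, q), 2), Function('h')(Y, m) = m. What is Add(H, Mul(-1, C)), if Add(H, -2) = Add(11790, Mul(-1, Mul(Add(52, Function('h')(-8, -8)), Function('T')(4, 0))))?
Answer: 23650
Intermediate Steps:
Function('T')(V, q) = Add(-7, Pow(Add(6, q), 2))
H = 10516 (H = Add(2, Add(11790, Mul(-1, Mul(Add(52, -8), Add(-7, Pow(Add(6, 0), 2)))))) = Add(2, Add(11790, Mul(-1, Mul(44, Add(-7, Pow(6, 2)))))) = Add(2, Add(11790, Mul(-1, Mul(44, Add(-7, 36))))) = Add(2, Add(11790, Mul(-1, Mul(44, 29)))) = Add(2, Add(11790, Mul(-1, 1276))) = Add(2, Add(11790, -1276)) = Add(2, 10514) = 10516)
C = -13134 (C = Add(-15735, Pow(-51, 2)) = Add(-15735, 2601) = -13134)
Add(H, Mul(-1, C)) = Add(10516, Mul(-1, -13134)) = Add(10516, 13134) = 23650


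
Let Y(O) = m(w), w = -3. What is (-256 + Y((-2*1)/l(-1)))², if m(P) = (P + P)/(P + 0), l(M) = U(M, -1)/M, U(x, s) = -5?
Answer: 64516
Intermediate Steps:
l(M) = -5/M
m(P) = 2 (m(P) = (2*P)/P = 2)
Y(O) = 2
(-256 + Y((-2*1)/l(-1)))² = (-256 + 2)² = (-254)² = 64516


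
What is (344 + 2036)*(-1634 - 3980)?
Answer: -13361320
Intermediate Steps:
(344 + 2036)*(-1634 - 3980) = 2380*(-5614) = -13361320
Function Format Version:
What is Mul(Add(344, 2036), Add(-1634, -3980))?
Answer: -13361320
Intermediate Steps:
Mul(Add(344, 2036), Add(-1634, -3980)) = Mul(2380, -5614) = -13361320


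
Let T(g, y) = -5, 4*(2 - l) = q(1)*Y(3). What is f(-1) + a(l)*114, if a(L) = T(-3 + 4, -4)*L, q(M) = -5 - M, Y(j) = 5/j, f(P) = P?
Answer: -2566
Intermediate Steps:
l = 9/2 (l = 2 - (-5 - 1*1)*5/3/4 = 2 - (-5 - 1)*5*(⅓)/4 = 2 - (-3)*5/(2*3) = 2 - ¼*(-10) = 2 + 5/2 = 9/2 ≈ 4.5000)
a(L) = -5*L
f(-1) + a(l)*114 = -1 - 5*9/2*114 = -1 - 45/2*114 = -1 - 2565 = -2566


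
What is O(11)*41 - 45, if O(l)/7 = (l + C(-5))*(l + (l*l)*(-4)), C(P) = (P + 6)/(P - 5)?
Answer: -14797309/10 ≈ -1.4797e+6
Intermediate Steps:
C(P) = (6 + P)/(-5 + P)
O(l) = 7*(-1/10 + l)*(l - 4*l**2) (O(l) = 7*((l + (6 - 5)/(-5 - 5))*(l + (l*l)*(-4))) = 7*((l + 1/(-10))*(l + l**2*(-4))) = 7*((l - 1/10*1)*(l - 4*l**2)) = 7*((l - 1/10)*(l - 4*l**2)) = 7*((-1/10 + l)*(l - 4*l**2)) = 7*(-1/10 + l)*(l - 4*l**2))
O(11)*41 - 45 = ((7/10)*11*(-1 - 40*11**2 + 14*11))*41 - 45 = ((7/10)*11*(-1 - 40*121 + 154))*41 - 45 = ((7/10)*11*(-1 - 4840 + 154))*41 - 45 = ((7/10)*11*(-4687))*41 - 45 = -360899/10*41 - 45 = -14796859/10 - 45 = -14797309/10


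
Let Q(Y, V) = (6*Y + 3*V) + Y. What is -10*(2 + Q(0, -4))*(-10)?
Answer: -1000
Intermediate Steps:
Q(Y, V) = 3*V + 7*Y (Q(Y, V) = (3*V + 6*Y) + Y = 3*V + 7*Y)
-10*(2 + Q(0, -4))*(-10) = -10*(2 + (3*(-4) + 7*0))*(-10) = -10*(2 + (-12 + 0))*(-10) = -10*(2 - 12)*(-10) = -10*(-10)*(-10) = 100*(-10) = -1000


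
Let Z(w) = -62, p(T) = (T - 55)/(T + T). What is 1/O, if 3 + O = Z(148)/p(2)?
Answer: 53/89 ≈ 0.59551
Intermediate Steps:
p(T) = (-55 + T)/(2*T) (p(T) = (-55 + T)/((2*T)) = (-55 + T)*(1/(2*T)) = (-55 + T)/(2*T))
O = 89/53 (O = -3 - 62*4/(-55 + 2) = -3 - 62/((½)*(½)*(-53)) = -3 - 62/(-53/4) = -3 - 62*(-4/53) = -3 + 248/53 = 89/53 ≈ 1.6792)
1/O = 1/(89/53) = 53/89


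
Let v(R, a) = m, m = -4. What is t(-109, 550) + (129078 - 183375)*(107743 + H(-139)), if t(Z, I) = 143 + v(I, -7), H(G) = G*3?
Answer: -5827479683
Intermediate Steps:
H(G) = 3*G
v(R, a) = -4
t(Z, I) = 139 (t(Z, I) = 143 - 4 = 139)
t(-109, 550) + (129078 - 183375)*(107743 + H(-139)) = 139 + (129078 - 183375)*(107743 + 3*(-139)) = 139 - 54297*(107743 - 417) = 139 - 54297*107326 = 139 - 5827479822 = -5827479683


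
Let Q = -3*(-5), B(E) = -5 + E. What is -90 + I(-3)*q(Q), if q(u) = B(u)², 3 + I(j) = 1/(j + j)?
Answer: -1220/3 ≈ -406.67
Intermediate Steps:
I(j) = -3 + 1/(2*j) (I(j) = -3 + 1/(j + j) = -3 + 1/(2*j))
Q = 15
q(u) = (-5 + u)²
-90 + I(-3)*q(Q) = -90 + (-3 + (½)/(-3))*(-5 + 15)² = -90 + (-3 + (½)*(-⅓))*10² = -90 + (-3 - ⅙)*100 = -90 - 19/6*100 = -90 - 950/3 = -1220/3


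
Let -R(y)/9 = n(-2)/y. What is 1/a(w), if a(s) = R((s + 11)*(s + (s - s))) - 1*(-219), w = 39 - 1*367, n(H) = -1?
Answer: 103976/22770753 ≈ 0.0045662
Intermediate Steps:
R(y) = 9/y (R(y) = -(-9)/y = 9/y)
w = -328 (w = 39 - 367 = -328)
a(s) = 219 + 9/(s*(11 + s)) (a(s) = 9/(((s + 11)*(s + (s - s)))) - 1*(-219) = 9/(((11 + s)*(s + 0))) + 219 = 9/(((11 + s)*s)) + 219 = 9/((s*(11 + s))) + 219 = 9*(1/(s*(11 + s))) + 219 = 9/(s*(11 + s)) + 219 = 219 + 9/(s*(11 + s)))
1/a(w) = 1/(3*(3 + 73*(-328)*(11 - 328))/(-328*(11 - 328))) = 1/(3*(-1/328)*(3 + 73*(-328)*(-317))/(-317)) = 1/(3*(-1/328)*(-1/317)*(3 + 7590248)) = 1/(3*(-1/328)*(-1/317)*7590251) = 1/(22770753/103976) = 103976/22770753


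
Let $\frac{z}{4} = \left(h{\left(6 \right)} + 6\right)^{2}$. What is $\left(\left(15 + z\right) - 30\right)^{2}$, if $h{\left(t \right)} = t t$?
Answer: $49575681$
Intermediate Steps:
$h{\left(t \right)} = t^{2}$
$z = 7056$ ($z = 4 \left(6^{2} + 6\right)^{2} = 4 \left(36 + 6\right)^{2} = 4 \cdot 42^{2} = 4 \cdot 1764 = 7056$)
$\left(\left(15 + z\right) - 30\right)^{2} = \left(\left(15 + 7056\right) - 30\right)^{2} = \left(7071 - 30\right)^{2} = 7041^{2} = 49575681$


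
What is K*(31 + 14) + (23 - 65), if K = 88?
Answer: 3918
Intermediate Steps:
K*(31 + 14) + (23 - 65) = 88*(31 + 14) + (23 - 65) = 88*45 - 42 = 3960 - 42 = 3918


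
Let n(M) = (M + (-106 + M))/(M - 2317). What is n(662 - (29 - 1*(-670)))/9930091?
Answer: 90/11687717107 ≈ 7.7004e-9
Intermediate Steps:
n(M) = (-106 + 2*M)/(-2317 + M)
n(662 - (29 - 1*(-670)))/9930091 = (2*(-53 + (662 - (29 - 1*(-670))))/(-2317 + (662 - (29 - 1*(-670)))))/9930091 = (2*(-53 + (662 - (29 + 670)))/(-2317 + (662 - (29 + 670))))*(1/9930091) = (2*(-53 + (662 - 1*699))/(-2317 + (662 - 1*699)))*(1/9930091) = (2*(-53 + (662 - 699))/(-2317 + (662 - 699)))*(1/9930091) = (2*(-53 - 37)/(-2317 - 37))*(1/9930091) = (2*(-90)/(-2354))*(1/9930091) = (2*(-1/2354)*(-90))*(1/9930091) = (90/1177)*(1/9930091) = 90/11687717107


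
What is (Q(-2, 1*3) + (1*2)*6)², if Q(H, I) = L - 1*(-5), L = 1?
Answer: 324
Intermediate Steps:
Q(H, I) = 6 (Q(H, I) = 1 - 1*(-5) = 1 + 5 = 6)
(Q(-2, 1*3) + (1*2)*6)² = (6 + (1*2)*6)² = (6 + 2*6)² = (6 + 12)² = 18² = 324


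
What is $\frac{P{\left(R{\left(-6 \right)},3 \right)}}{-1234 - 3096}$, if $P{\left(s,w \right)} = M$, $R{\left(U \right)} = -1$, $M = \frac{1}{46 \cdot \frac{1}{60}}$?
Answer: $- \frac{3}{9959} \approx -0.00030123$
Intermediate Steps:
$M = \frac{30}{23}$ ($M = \frac{1}{46 \cdot \frac{1}{60}} = \frac{1}{\frac{23}{30}} = \frac{30}{23} \approx 1.3043$)
$P{\left(s,w \right)} = \frac{30}{23}$
$\frac{P{\left(R{\left(-6 \right)},3 \right)}}{-1234 - 3096} = \frac{30}{23 \left(-1234 - 3096\right)} = \frac{30}{23 \left(-4330\right)} = \frac{30}{23} \left(- \frac{1}{4330}\right) = - \frac{3}{9959}$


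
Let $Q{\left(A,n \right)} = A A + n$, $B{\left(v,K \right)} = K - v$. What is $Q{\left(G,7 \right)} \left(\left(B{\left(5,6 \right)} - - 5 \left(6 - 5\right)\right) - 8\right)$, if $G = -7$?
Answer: $-112$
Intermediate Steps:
$Q{\left(A,n \right)} = n + A^{2}$ ($Q{\left(A,n \right)} = A^{2} + n = n + A^{2}$)
$Q{\left(G,7 \right)} \left(\left(B{\left(5,6 \right)} - - 5 \left(6 - 5\right)\right) - 8\right) = \left(7 + \left(-7\right)^{2}\right) \left(\left(\left(6 - 5\right) - - 5 \left(6 - 5\right)\right) - 8\right) = \left(7 + 49\right) \left(\left(\left(6 - 5\right) - \left(-5\right) 1\right) - 8\right) = 56 \left(\left(1 - -5\right) - 8\right) = 56 \left(\left(1 + 5\right) - 8\right) = 56 \left(6 - 8\right) = 56 \left(-2\right) = -112$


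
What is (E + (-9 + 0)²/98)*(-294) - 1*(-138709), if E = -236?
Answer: 207850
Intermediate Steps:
(E + (-9 + 0)²/98)*(-294) - 1*(-138709) = (-236 + (-9 + 0)²/98)*(-294) - 1*(-138709) = (-236 + (-9)²*(1/98))*(-294) + 138709 = (-236 + 81*(1/98))*(-294) + 138709 = (-236 + 81/98)*(-294) + 138709 = -23047/98*(-294) + 138709 = 69141 + 138709 = 207850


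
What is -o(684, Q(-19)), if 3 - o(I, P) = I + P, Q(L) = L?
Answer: 662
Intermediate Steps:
o(I, P) = 3 - I - P (o(I, P) = 3 - (I + P) = 3 + (-I - P) = 3 - I - P)
-o(684, Q(-19)) = -(3 - 1*684 - 1*(-19)) = -(3 - 684 + 19) = -1*(-662) = 662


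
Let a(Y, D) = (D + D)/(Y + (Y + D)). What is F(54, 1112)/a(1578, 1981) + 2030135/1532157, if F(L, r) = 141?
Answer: 1117810756639/6070406034 ≈ 184.14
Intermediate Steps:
a(Y, D) = 2*D/(D + 2*Y) (a(Y, D) = (2*D)/(Y + (D + Y)) = (2*D)/(D + 2*Y) = 2*D/(D + 2*Y))
F(54, 1112)/a(1578, 1981) + 2030135/1532157 = 141/((2*1981/(1981 + 2*1578))) + 2030135/1532157 = 141/((2*1981/(1981 + 3156))) + 2030135*(1/1532157) = 141/((2*1981/5137)) + 2030135/1532157 = 141/((2*1981*(1/5137))) + 2030135/1532157 = 141/(3962/5137) + 2030135/1532157 = 141*(5137/3962) + 2030135/1532157 = 724317/3962 + 2030135/1532157 = 1117810756639/6070406034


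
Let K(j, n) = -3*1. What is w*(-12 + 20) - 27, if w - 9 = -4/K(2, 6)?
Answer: 167/3 ≈ 55.667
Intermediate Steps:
K(j, n) = -3
w = 31/3 (w = 9 - 4/(-3) = 9 - 4*(-1/3) = 9 + 4/3 = 31/3 ≈ 10.333)
w*(-12 + 20) - 27 = 31*(-12 + 20)/3 - 27 = (31/3)*8 - 27 = 248/3 - 27 = 167/3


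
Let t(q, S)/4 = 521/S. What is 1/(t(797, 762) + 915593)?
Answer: 381/348841975 ≈ 1.0922e-6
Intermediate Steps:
t(q, S) = 2084/S (t(q, S) = 4*(521/S) = 2084/S)
1/(t(797, 762) + 915593) = 1/(2084/762 + 915593) = 1/(2084*(1/762) + 915593) = 1/(1042/381 + 915593) = 1/(348841975/381) = 381/348841975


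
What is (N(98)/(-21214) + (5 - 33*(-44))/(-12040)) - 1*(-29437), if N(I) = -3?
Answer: 3759333202021/127708280 ≈ 29437.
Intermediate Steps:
(N(98)/(-21214) + (5 - 33*(-44))/(-12040)) - 1*(-29437) = (-3/(-21214) + (5 - 33*(-44))/(-12040)) - 1*(-29437) = (-3*(-1/21214) + (5 + 1452)*(-1/12040)) + 29437 = (3/21214 + 1457*(-1/12040)) + 29437 = (3/21214 - 1457/12040) + 29437 = -15436339/127708280 + 29437 = 3759333202021/127708280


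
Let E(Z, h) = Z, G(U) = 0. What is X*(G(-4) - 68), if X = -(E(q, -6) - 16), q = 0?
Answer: -1088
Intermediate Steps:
X = 16 (X = -(0 - 16) = -1*(-16) = 16)
X*(G(-4) - 68) = 16*(0 - 68) = 16*(-68) = -1088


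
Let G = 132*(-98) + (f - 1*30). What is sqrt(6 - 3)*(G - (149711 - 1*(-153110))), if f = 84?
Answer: -315703*sqrt(3) ≈ -5.4681e+5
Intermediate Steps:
G = -12882 (G = 132*(-98) + (84 - 1*30) = -12936 + (84 - 30) = -12936 + 54 = -12882)
sqrt(6 - 3)*(G - (149711 - 1*(-153110))) = sqrt(6 - 3)*(-12882 - (149711 - 1*(-153110))) = sqrt(3)*(-12882 - (149711 + 153110)) = sqrt(3)*(-12882 - 1*302821) = sqrt(3)*(-12882 - 302821) = sqrt(3)*(-315703) = -315703*sqrt(3)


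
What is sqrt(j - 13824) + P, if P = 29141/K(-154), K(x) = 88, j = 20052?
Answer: 29141/88 + 6*sqrt(173) ≈ 410.07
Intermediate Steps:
P = 29141/88 ≈ 331.15
sqrt(j - 13824) + P = sqrt(20052 - 13824) + 29141/88 = sqrt(6228) + 29141/88 = 6*sqrt(173) + 29141/88 = 29141/88 + 6*sqrt(173)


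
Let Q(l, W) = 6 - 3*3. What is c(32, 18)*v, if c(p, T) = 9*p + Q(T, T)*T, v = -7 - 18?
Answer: -5850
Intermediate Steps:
v = -25
Q(l, W) = -3 (Q(l, W) = 6 - 9 = -3)
c(p, T) = -3*T + 9*p (c(p, T) = 9*p - 3*T = -3*T + 9*p)
c(32, 18)*v = (-3*18 + 9*32)*(-25) = (-54 + 288)*(-25) = 234*(-25) = -5850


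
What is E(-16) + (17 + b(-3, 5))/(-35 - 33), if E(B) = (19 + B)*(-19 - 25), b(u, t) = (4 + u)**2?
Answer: -4497/34 ≈ -132.26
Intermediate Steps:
E(B) = -836 - 44*B (E(B) = (19 + B)*(-44) = -836 - 44*B)
E(-16) + (17 + b(-3, 5))/(-35 - 33) = (-836 - 44*(-16)) + (17 + (4 - 3)**2)/(-35 - 33) = (-836 + 704) + (17 + 1**2)/(-68) = -132 + (17 + 1)*(-1/68) = -132 + 18*(-1/68) = -132 - 9/34 = -4497/34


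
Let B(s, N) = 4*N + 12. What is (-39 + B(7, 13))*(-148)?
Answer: -3700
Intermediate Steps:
B(s, N) = 12 + 4*N
(-39 + B(7, 13))*(-148) = (-39 + (12 + 4*13))*(-148) = (-39 + (12 + 52))*(-148) = (-39 + 64)*(-148) = 25*(-148) = -3700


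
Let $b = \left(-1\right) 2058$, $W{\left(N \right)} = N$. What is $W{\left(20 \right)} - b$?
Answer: $2078$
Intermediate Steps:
$b = -2058$
$W{\left(20 \right)} - b = 20 - -2058 = 20 + 2058 = 2078$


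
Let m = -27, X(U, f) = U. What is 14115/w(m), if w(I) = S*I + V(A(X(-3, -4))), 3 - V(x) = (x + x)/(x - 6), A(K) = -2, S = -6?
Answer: 28230/329 ≈ 85.805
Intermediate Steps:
V(x) = 3 - 2*x/(-6 + x) (V(x) = 3 - (x + x)/(x - 6) = 3 - 2*x/(-6 + x))
w(I) = 5/2 - 6*I (w(I) = -6*I + (-18 - 2)/(-6 - 2) = -6*I - 20/(-8) = -6*I - ⅛*(-20) = -6*I + 5/2 = 5/2 - 6*I)
14115/w(m) = 14115/(5/2 - 6*(-27)) = 14115/(5/2 + 162) = 14115/(329/2) = 14115*(2/329) = 28230/329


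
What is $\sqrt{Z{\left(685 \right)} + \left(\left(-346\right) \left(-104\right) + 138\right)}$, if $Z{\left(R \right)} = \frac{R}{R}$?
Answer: $\sqrt{36123} \approx 190.06$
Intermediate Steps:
$Z{\left(R \right)} = 1$
$\sqrt{Z{\left(685 \right)} + \left(\left(-346\right) \left(-104\right) + 138\right)} = \sqrt{1 + \left(\left(-346\right) \left(-104\right) + 138\right)} = \sqrt{1 + \left(35984 + 138\right)} = \sqrt{1 + 36122} = \sqrt{36123}$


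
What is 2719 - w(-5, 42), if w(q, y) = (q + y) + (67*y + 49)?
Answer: -181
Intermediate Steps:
w(q, y) = 49 + q + 68*y (w(q, y) = (q + y) + (49 + 67*y) = 49 + q + 68*y)
2719 - w(-5, 42) = 2719 - (49 - 5 + 68*42) = 2719 - (49 - 5 + 2856) = 2719 - 1*2900 = 2719 - 2900 = -181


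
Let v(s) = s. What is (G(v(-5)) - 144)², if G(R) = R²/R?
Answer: 22201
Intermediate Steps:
G(R) = R
(G(v(-5)) - 144)² = (-5 - 144)² = (-149)² = 22201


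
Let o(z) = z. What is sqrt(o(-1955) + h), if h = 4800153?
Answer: sqrt(4798198) ≈ 2190.5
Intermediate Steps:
sqrt(o(-1955) + h) = sqrt(-1955 + 4800153) = sqrt(4798198)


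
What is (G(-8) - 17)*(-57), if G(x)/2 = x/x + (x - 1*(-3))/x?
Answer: 3135/4 ≈ 783.75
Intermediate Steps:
G(x) = 2 + 2*(3 + x)/x (G(x) = 2*(x/x + (x - 1*(-3))/x) = 2*(1 + (x + 3)/x) = 2*(1 + (3 + x)/x) = 2 + 2*(3 + x)/x)
(G(-8) - 17)*(-57) = ((4 + 6/(-8)) - 17)*(-57) = ((4 + 6*(-1/8)) - 17)*(-57) = ((4 - 3/4) - 17)*(-57) = (13/4 - 17)*(-57) = -55/4*(-57) = 3135/4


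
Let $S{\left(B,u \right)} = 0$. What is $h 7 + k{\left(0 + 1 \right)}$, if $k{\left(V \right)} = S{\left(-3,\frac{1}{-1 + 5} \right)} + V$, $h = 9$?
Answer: $64$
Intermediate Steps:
$k{\left(V \right)} = V$ ($k{\left(V \right)} = 0 + V = V$)
$h 7 + k{\left(0 + 1 \right)} = 9 \cdot 7 + \left(0 + 1\right) = 63 + 1 = 64$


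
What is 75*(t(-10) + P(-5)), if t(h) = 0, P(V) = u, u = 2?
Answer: 150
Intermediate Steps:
P(V) = 2
75*(t(-10) + P(-5)) = 75*(0 + 2) = 75*2 = 150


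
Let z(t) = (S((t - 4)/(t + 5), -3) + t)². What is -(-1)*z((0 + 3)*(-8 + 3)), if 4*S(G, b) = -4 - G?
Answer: 434281/1600 ≈ 271.43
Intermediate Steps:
S(G, b) = -1 - G/4 (S(G, b) = (-4 - G)/4 = -1 - G/4)
z(t) = (-1 + t - (-4 + t)/(4*(5 + t)))² (z(t) = ((-1 - (t - 4)/(4*(t + 5))) + t)² = ((-1 - (-4 + t)/(4*(5 + t))) + t)² = (-1 + t - (-4 + t)/(4*(5 + t)))²)
-(-1)*z((0 + 3)*(-8 + 3)) = -(-1)*(16 - 15*(0 + 3)*(-8 + 3) - 4*(0 + 3)²*(-8 + 3)²)²/(16*(5 + (0 + 3)*(-8 + 3))²) = -(-1)*(16 - 45*(-5) - 4*(3*(-5))²)²/(16*(5 + 3*(-5))²) = -(-1)*(16 - 15*(-15) - 4*(-15)²)²/(16*(5 - 15)²) = -(-1)*(1/16)*(16 + 225 - 4*225)²/(-10)² = -(-1)*(1/16)*(1/100)*(16 + 225 - 900)² = -(-1)*(1/16)*(1/100)*(-659)² = -(-1)*(1/16)*(1/100)*434281 = -(-1)*434281/1600 = -1*(-434281/1600) = 434281/1600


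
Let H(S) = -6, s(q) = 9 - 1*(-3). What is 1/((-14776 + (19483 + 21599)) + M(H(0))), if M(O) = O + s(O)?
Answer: 1/26312 ≈ 3.8005e-5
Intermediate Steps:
s(q) = 12 (s(q) = 9 + 3 = 12)
M(O) = 12 + O (M(O) = O + 12 = 12 + O)
1/((-14776 + (19483 + 21599)) + M(H(0))) = 1/((-14776 + (19483 + 21599)) + (12 - 6)) = 1/((-14776 + 41082) + 6) = 1/(26306 + 6) = 1/26312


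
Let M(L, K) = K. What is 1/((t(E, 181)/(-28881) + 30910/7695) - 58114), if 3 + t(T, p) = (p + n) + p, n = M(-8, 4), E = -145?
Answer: -4938651/286984988249 ≈ -1.7209e-5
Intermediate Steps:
n = 4
t(T, p) = 1 + 2*p (t(T, p) = -3 + ((p + 4) + p) = -3 + ((4 + p) + p) = -3 + (4 + 2*p) = 1 + 2*p)
1/((t(E, 181)/(-28881) + 30910/7695) - 58114) = 1/(((1 + 2*181)/(-28881) + 30910/7695) - 58114) = 1/(((1 + 362)*(-1/28881) + 30910*(1/7695)) - 58114) = 1/((363*(-1/28881) + 6182/1539) - 58114) = 1/((-121/9627 + 6182/1539) - 58114) = 1/(19775965/4938651 - 58114) = 1/(-286984988249/4938651) = -4938651/286984988249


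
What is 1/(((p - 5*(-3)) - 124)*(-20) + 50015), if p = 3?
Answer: 1/52135 ≈ 1.9181e-5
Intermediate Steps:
1/(((p - 5*(-3)) - 124)*(-20) + 50015) = 1/(((3 - 5*(-3)) - 124)*(-20) + 50015) = 1/(((3 + 15) - 124)*(-20) + 50015) = 1/((18 - 124)*(-20) + 50015) = 1/(-106*(-20) + 50015) = 1/(2120 + 50015) = 1/52135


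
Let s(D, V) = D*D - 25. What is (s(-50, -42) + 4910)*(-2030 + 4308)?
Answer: 16823030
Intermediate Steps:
s(D, V) = -25 + D**2 (s(D, V) = D**2 - 25 = -25 + D**2)
(s(-50, -42) + 4910)*(-2030 + 4308) = ((-25 + (-50)**2) + 4910)*(-2030 + 4308) = ((-25 + 2500) + 4910)*2278 = (2475 + 4910)*2278 = 7385*2278 = 16823030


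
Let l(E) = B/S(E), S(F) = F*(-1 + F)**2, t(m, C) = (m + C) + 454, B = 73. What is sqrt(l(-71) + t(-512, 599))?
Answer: sqrt(14137701121)/5112 ≈ 23.259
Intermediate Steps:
t(m, C) = 454 + C + m (t(m, C) = (C + m) + 454 = 454 + C + m)
l(E) = 73/(E*(-1 + E)**2) (l(E) = 73/((E*(-1 + E)**2)) = 73*(1/(E*(-1 + E)**2)) = 73/(E*(-1 + E)**2))
sqrt(l(-71) + t(-512, 599)) = sqrt(73/(-71*(-1 - 71)**2) + (454 + 599 - 512)) = sqrt(73*(-1/71)/(-72)**2 + 541) = sqrt(73*(-1/71)*(1/5184) + 541) = sqrt(-73/368064 + 541) = sqrt(199122551/368064) = sqrt(14137701121)/5112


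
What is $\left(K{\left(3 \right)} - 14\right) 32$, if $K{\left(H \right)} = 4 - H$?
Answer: $-416$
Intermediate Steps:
$\left(K{\left(3 \right)} - 14\right) 32 = \left(\left(4 - 3\right) - 14\right) 32 = \left(1 - 14\right) 32 = \left(-13\right) 32 = -416$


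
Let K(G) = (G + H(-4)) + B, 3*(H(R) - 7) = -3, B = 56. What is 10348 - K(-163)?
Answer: 10449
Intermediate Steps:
H(R) = 6 (H(R) = 7 + (1/3)*(-3) = 7 - 1 = 6)
K(G) = 62 + G (K(G) = (G + 6) + 56 = (6 + G) + 56 = 62 + G)
10348 - K(-163) = 10348 - (62 - 163) = 10348 - 1*(-101) = 10348 + 101 = 10449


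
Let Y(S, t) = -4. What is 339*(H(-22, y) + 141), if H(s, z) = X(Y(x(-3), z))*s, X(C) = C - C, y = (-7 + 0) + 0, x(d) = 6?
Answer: 47799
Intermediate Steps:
y = -7 (y = -7 + 0 = -7)
X(C) = 0
H(s, z) = 0 (H(s, z) = 0*s = 0)
339*(H(-22, y) + 141) = 339*(0 + 141) = 339*141 = 47799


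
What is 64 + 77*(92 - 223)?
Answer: -10023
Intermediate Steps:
64 + 77*(92 - 223) = 64 + 77*(-131) = 64 - 10087 = -10023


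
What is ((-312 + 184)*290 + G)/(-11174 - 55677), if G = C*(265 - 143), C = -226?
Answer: 64692/66851 ≈ 0.96770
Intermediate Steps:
G = -27572 (G = -226*(265 - 143) = -226*122 = -27572)
((-312 + 184)*290 + G)/(-11174 - 55677) = ((-312 + 184)*290 - 27572)/(-11174 - 55677) = (-128*290 - 27572)/(-66851) = (-37120 - 27572)*(-1/66851) = -64692*(-1/66851) = 64692/66851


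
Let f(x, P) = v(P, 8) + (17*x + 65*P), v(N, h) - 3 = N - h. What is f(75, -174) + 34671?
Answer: 24457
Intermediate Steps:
v(N, h) = 3 + N - h (v(N, h) = 3 + (N - h) = 3 + N - h)
f(x, P) = -5 + 17*x + 66*P (f(x, P) = (3 + P - 1*8) + (17*x + 65*P) = (3 + P - 8) + (17*x + 65*P) = (-5 + P) + (17*x + 65*P) = -5 + 17*x + 66*P)
f(75, -174) + 34671 = (-5 + 17*75 + 66*(-174)) + 34671 = (-5 + 1275 - 11484) + 34671 = -10214 + 34671 = 24457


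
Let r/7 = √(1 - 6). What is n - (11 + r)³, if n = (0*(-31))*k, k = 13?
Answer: 6754 - 826*I*√5 ≈ 6754.0 - 1847.0*I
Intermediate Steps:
r = 7*I*√5 (r = 7*√(1 - 6) = 7*√(-5) = 7*(I*√5) = 7*I*√5 ≈ 15.652*I)
n = 0 (n = (0*(-31))*13 = 0*13 = 0)
n - (11 + r)³ = 0 - (11 + 7*I*√5)³ = -(11 + 7*I*√5)³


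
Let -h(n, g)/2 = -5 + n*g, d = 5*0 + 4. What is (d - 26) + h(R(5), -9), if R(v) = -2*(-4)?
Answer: 132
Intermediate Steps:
d = 4 (d = 0 + 4 = 4)
R(v) = 8
h(n, g) = 10 - 2*g*n (h(n, g) = -2*(-5 + n*g) = -2*(-5 + g*n) = 10 - 2*g*n)
(d - 26) + h(R(5), -9) = (4 - 26) + (10 - 2*(-9)*8) = -22 + (10 + 144) = -22 + 154 = 132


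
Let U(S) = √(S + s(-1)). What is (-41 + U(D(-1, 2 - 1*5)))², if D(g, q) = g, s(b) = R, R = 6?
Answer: (41 - √5)² ≈ 1502.6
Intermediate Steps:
s(b) = 6
U(S) = √(6 + S) (U(S) = √(S + 6) = √(6 + S))
(-41 + U(D(-1, 2 - 1*5)))² = (-41 + √(6 - 1))² = (-41 + √5)²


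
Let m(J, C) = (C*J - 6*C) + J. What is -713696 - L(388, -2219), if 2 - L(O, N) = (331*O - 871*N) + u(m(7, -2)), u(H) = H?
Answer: 1347484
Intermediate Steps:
m(J, C) = J - 6*C + C*J (m(J, C) = (-6*C + C*J) + J = J - 6*C + C*J)
L(O, N) = -3 - 331*O + 871*N (L(O, N) = 2 - ((331*O - 871*N) + (7 - 6*(-2) - 2*7)) = 2 - ((-871*N + 331*O) + (7 + 12 - 14)) = 2 - ((-871*N + 331*O) + 5) = 2 - (5 - 871*N + 331*O) = 2 + (-5 - 331*O + 871*N) = -3 - 331*O + 871*N)
-713696 - L(388, -2219) = -713696 - (-3 - 331*388 + 871*(-2219)) = -713696 - (-3 - 128428 - 1932749) = -713696 - 1*(-2061180) = -713696 + 2061180 = 1347484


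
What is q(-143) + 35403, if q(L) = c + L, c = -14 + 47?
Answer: 35293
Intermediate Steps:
c = 33
q(L) = 33 + L
q(-143) + 35403 = (33 - 143) + 35403 = -110 + 35403 = 35293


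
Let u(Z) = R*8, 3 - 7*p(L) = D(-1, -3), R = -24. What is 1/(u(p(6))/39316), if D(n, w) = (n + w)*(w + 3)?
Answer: -9829/48 ≈ -204.77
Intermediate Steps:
D(n, w) = (3 + w)*(n + w) (D(n, w) = (n + w)*(3 + w) = (3 + w)*(n + w))
p(L) = 3/7 (p(L) = 3/7 - ((-3)² + 3*(-1) + 3*(-3) - 1*(-3))/7 = 3/7 - (9 - 3 - 9 + 3)/7 = 3/7 - ⅐*0 = 3/7 + 0 = 3/7)
u(Z) = -192 (u(Z) = -24*8 = -192)
1/(u(p(6))/39316) = 1/(-192/39316) = 1/(-192*1/39316) = 1/(-48/9829) = -9829/48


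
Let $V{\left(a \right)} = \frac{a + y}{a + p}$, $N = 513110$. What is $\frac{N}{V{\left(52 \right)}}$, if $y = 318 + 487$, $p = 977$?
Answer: $\frac{527990190}{857} \approx 6.1609 \cdot 10^{5}$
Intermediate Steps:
$y = 805$
$V{\left(a \right)} = \frac{805 + a}{977 + a}$ ($V{\left(a \right)} = \frac{a + 805}{a + 977} = \frac{805 + a}{977 + a}$)
$\frac{N}{V{\left(52 \right)}} = \frac{513110}{\frac{1}{977 + 52} \left(805 + 52\right)} = \frac{513110}{\frac{1}{1029} \cdot 857} = \frac{513110}{\frac{857}{1029}} = 513110 \cdot \frac{1029}{857} = \frac{527990190}{857}$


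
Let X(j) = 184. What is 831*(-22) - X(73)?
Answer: -18466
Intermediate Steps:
831*(-22) - X(73) = 831*(-22) - 1*184 = -18282 - 184 = -18466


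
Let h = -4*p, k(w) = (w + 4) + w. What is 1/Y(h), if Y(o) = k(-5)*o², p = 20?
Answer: -1/38400 ≈ -2.6042e-5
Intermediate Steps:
k(w) = 4 + 2*w (k(w) = (4 + w) + w = 4 + 2*w)
h = -80 (h = -4*20 = -80)
Y(o) = -6*o² (Y(o) = (4 + 2*(-5))*o² = (4 - 10)*o² = -6*o²)
1/Y(h) = 1/(-6*(-80)²) = 1/(-6*6400) = 1/(-38400) = -1/38400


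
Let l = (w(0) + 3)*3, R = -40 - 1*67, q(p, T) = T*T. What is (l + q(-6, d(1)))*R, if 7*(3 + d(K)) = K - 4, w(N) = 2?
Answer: -140277/49 ≈ -2862.8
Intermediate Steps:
d(K) = -25/7 + K/7 (d(K) = -3 + (K - 4)/7 = -3 + (-4 + K)/7 = -3 + (-4/7 + K/7) = -25/7 + K/7)
q(p, T) = T²
R = -107 (R = -40 - 67 = -107)
l = 15 (l = (2 + 3)*3 = 5*3 = 15)
(l + q(-6, d(1)))*R = (15 + (-25/7 + (⅐)*1)²)*(-107) = (15 + (-25/7 + ⅐)²)*(-107) = (15 + (-24/7)²)*(-107) = (15 + 576/49)*(-107) = (1311/49)*(-107) = -140277/49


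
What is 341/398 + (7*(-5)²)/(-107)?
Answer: -33163/42586 ≈ -0.77873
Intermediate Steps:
341/398 + (7*(-5)²)/(-107) = 341*(1/398) + (7*25)*(-1/107) = 341/398 + 175*(-1/107) = 341/398 - 175/107 = -33163/42586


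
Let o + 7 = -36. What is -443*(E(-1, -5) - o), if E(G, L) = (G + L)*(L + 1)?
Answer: -29681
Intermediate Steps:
E(G, L) = (1 + L)*(G + L) (E(G, L) = (G + L)*(1 + L) = (1 + L)*(G + L))
o = -43 (o = -7 - 36 = -43)
-443*(E(-1, -5) - o) = -443*((-1 - 5 + (-5)² - 1*(-5)) - 1*(-43)) = -443*((-1 - 5 + 25 + 5) + 43) = -443*(24 + 43) = -443*67 = -29681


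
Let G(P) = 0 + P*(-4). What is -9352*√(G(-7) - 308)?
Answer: -18704*I*√70 ≈ -1.5649e+5*I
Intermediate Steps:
G(P) = -4*P (G(P) = 0 - 4*P = -4*P)
-9352*√(G(-7) - 308) = -9352*√(-4*(-7) - 308) = -9352*√(28 - 308) = -18704*I*√70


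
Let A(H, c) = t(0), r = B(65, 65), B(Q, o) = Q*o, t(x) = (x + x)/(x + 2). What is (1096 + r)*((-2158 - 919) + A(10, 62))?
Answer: -16372717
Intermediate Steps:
t(x) = 2*x/(2 + x) (t(x) = (2*x)/(2 + x) = 2*x/(2 + x))
r = 4225 (r = 65*65 = 4225)
A(H, c) = 0 (A(H, c) = 2*0/(2 + 0) = 2*0/2 = 2*0*(½) = 0)
(1096 + r)*((-2158 - 919) + A(10, 62)) = (1096 + 4225)*((-2158 - 919) + 0) = 5321*(-3077 + 0) = 5321*(-3077) = -16372717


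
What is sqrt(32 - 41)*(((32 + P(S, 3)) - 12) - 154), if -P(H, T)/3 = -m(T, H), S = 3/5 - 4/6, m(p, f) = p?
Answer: -375*I ≈ -375.0*I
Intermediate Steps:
S = -1/15 (S = 3*(1/5) - 4*1/6 = 3/5 - 2/3 = -1/15 ≈ -0.066667)
P(H, T) = 3*T (P(H, T) = -(-3)*T = 3*T)
sqrt(32 - 41)*(((32 + P(S, 3)) - 12) - 154) = sqrt(32 - 41)*(((32 + 3*3) - 12) - 154) = sqrt(-9)*(((32 + 9) - 12) - 154) = (3*I)*((41 - 12) - 154) = (3*I)*(29 - 154) = (3*I)*(-125) = -375*I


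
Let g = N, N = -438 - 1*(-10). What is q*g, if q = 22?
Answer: -9416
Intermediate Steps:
N = -428 (N = -438 + 10 = -428)
g = -428
q*g = 22*(-428) = -9416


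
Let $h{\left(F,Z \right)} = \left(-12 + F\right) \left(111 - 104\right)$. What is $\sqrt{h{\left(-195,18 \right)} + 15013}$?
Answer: $2 \sqrt{3391} \approx 116.46$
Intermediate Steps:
$h{\left(F,Z \right)} = -84 + 7 F$ ($h{\left(F,Z \right)} = \left(-12 + F\right) 7 = -84 + 7 F$)
$\sqrt{h{\left(-195,18 \right)} + 15013} = \sqrt{\left(-84 + 7 \left(-195\right)\right) + 15013} = \sqrt{\left(-84 - 1365\right) + 15013} = \sqrt{-1449 + 15013} = \sqrt{13564} = 2 \sqrt{3391}$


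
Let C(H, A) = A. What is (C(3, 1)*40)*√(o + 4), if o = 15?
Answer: 40*√19 ≈ 174.36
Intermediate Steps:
(C(3, 1)*40)*√(o + 4) = (1*40)*√(15 + 4) = 40*√19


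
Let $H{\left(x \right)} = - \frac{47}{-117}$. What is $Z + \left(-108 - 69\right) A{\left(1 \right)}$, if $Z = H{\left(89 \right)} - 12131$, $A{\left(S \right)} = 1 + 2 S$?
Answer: $- \frac{1481407}{117} \approx -12662.0$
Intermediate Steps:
$H{\left(x \right)} = \frac{47}{117}$ ($H{\left(x \right)} = \left(-47\right) \left(- \frac{1}{117}\right) = \frac{47}{117}$)
$Z = - \frac{1419280}{117}$ ($Z = \frac{47}{117} - 12131 = - \frac{1419280}{117} \approx -12131.0$)
$Z + \left(-108 - 69\right) A{\left(1 \right)} = - \frac{1419280}{117} + \left(-108 - 69\right) \left(1 + 2 \cdot 1\right) = - \frac{1419280}{117} - 177 \left(1 + 2\right) = - \frac{1419280}{117} - 531 = - \frac{1481407}{117}$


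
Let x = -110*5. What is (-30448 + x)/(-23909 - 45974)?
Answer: 2818/6353 ≈ 0.44357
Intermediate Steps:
x = -550
(-30448 + x)/(-23909 - 45974) = (-30448 - 550)/(-23909 - 45974) = -30998/(-69883) = -30998*(-1/69883) = 2818/6353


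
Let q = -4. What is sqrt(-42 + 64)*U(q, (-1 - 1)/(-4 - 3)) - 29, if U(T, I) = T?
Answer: -29 - 4*sqrt(22) ≈ -47.762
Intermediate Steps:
sqrt(-42 + 64)*U(q, (-1 - 1)/(-4 - 3)) - 29 = sqrt(-42 + 64)*(-4) - 29 = sqrt(22)*(-4) - 29 = -4*sqrt(22) - 29 = -29 - 4*sqrt(22)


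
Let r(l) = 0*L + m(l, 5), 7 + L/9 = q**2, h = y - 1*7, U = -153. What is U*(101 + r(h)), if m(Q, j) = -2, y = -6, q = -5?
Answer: -15147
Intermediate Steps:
h = -13 (h = -6 - 1*7 = -6 - 7 = -13)
L = 162 (L = -63 + 9*(-5)**2 = -63 + 9*25 = -63 + 225 = 162)
r(l) = -2 (r(l) = 0*162 - 2 = 0 - 2 = -2)
U*(101 + r(h)) = -153*(101 - 2) = -153*99 = -15147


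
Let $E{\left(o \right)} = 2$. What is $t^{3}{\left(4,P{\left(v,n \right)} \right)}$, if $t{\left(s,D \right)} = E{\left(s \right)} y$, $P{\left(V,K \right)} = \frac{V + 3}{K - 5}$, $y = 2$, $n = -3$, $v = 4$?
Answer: $64$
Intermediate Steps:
$P{\left(V,K \right)} = \frac{3 + V}{-5 + K}$
$t{\left(s,D \right)} = 4$ ($t{\left(s,D \right)} = 2 \cdot 2 = 4$)
$t^{3}{\left(4,P{\left(v,n \right)} \right)} = 4^{3} = 64$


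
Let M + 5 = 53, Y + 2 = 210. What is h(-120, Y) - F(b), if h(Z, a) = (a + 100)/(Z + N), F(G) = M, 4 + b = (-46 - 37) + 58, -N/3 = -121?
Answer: -11356/243 ≈ -46.732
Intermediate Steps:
Y = 208 (Y = -2 + 210 = 208)
N = 363 (N = -3*(-121) = 363)
M = 48 (M = -5 + 53 = 48)
b = -29 (b = -4 + ((-46 - 37) + 58) = -4 + (-83 + 58) = -4 - 25 = -29)
F(G) = 48
h(Z, a) = (100 + a)/(363 + Z) (h(Z, a) = (a + 100)/(Z + 363) = (100 + a)/(363 + Z))
h(-120, Y) - F(b) = (100 + 208)/(363 - 120) - 1*48 = 308/243 - 48 = -11356/243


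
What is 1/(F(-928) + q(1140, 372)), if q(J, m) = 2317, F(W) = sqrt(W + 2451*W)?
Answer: 2317/7643945 - 8*I*sqrt(35554)/7643945 ≈ 0.00030312 - 0.00019734*I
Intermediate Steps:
F(W) = 2*sqrt(613)*sqrt(W) (F(W) = sqrt(2452*W) = 2*sqrt(613)*sqrt(W))
1/(F(-928) + q(1140, 372)) = 1/(2*sqrt(613)*sqrt(-928) + 2317) = 1/(2*sqrt(613)*(4*I*sqrt(58)) + 2317) = 1/(8*I*sqrt(35554) + 2317) = 1/(2317 + 8*I*sqrt(35554))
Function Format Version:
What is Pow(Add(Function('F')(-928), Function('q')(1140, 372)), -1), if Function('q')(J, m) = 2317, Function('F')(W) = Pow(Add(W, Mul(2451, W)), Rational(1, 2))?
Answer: Add(Rational(2317, 7643945), Mul(Rational(-8, 7643945), I, Pow(35554, Rational(1, 2)))) ≈ Add(0.00030312, Mul(-0.00019734, I))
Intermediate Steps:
Function('F')(W) = Mul(2, Pow(613, Rational(1, 2)), Pow(W, Rational(1, 2))) (Function('F')(W) = Pow(Mul(2452, W), Rational(1, 2)) = Mul(2, Pow(613, Rational(1, 2)), Pow(W, Rational(1, 2))))
Pow(Add(Function('F')(-928), Function('q')(1140, 372)), -1) = Pow(Add(Mul(2, Pow(613, Rational(1, 2)), Pow(-928, Rational(1, 2))), 2317), -1) = Pow(Add(Mul(2, Pow(613, Rational(1, 2)), Mul(4, I, Pow(58, Rational(1, 2)))), 2317), -1) = Pow(Add(Mul(8, I, Pow(35554, Rational(1, 2))), 2317), -1) = Pow(Add(2317, Mul(8, I, Pow(35554, Rational(1, 2)))), -1)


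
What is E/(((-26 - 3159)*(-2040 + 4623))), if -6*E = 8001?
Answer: 127/783510 ≈ 0.00016209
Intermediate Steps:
E = -2667/2 (E = -1/6*8001 = -2667/2 ≈ -1333.5)
E/(((-26 - 3159)*(-2040 + 4623))) = -2667*1/((-2040 + 4623)*(-26 - 3159))/2 = -2667/(2*((-3185*2583))) = -2667/2/(-8226855) = -2667/2*(-1/8226855) = 127/783510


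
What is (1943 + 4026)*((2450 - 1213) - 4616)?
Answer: -20169251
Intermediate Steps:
(1943 + 4026)*((2450 - 1213) - 4616) = 5969*(1237 - 4616) = 5969*(-3379) = -20169251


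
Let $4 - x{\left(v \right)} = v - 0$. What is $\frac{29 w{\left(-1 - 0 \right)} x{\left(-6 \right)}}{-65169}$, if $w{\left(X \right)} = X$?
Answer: $\frac{290}{65169} \approx 0.00445$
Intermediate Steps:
$x{\left(v \right)} = 4 - v$ ($x{\left(v \right)} = 4 - \left(v - 0\right) = 4 - \left(v + 0\right) = 4 - v$)
$\frac{29 w{\left(-1 - 0 \right)} x{\left(-6 \right)}}{-65169} = \frac{29 \left(-1 - 0\right) \left(4 - -6\right)}{-65169} = 29 \left(-1 + 0\right) \left(4 + 6\right) \left(- \frac{1}{65169}\right) = 29 \left(-1\right) 10 \left(- \frac{1}{65169}\right) = \left(-29\right) 10 \left(- \frac{1}{65169}\right) = \left(-290\right) \left(- \frac{1}{65169}\right) = \frac{290}{65169}$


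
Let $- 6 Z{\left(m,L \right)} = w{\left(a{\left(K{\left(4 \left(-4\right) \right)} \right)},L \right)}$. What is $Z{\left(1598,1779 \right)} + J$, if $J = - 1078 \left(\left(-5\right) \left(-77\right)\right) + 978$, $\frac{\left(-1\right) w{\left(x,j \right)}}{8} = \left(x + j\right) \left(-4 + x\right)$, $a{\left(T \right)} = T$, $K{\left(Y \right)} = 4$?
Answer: $-414052$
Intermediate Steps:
$w{\left(x,j \right)} = - 8 \left(-4 + x\right) \left(j + x\right)$ ($w{\left(x,j \right)} = - 8 \left(x + j\right) \left(-4 + x\right) = - 8 \left(j + x\right) \left(-4 + x\right) = - 8 \left(-4 + x\right) \left(j + x\right)$)
$Z{\left(m,L \right)} = 0$ ($Z{\left(m,L \right)} = - \frac{- 8 \cdot 4^{2} + 32 L + 32 \cdot 4 - 8 L 4}{6} = - \frac{\left(-8\right) 16 + 32 L + 128 - 32 L}{6} = - \frac{-128 + 32 L + 128 - 32 L}{6} = \left(- \frac{1}{6}\right) 0 = 0$)
$J = -414052$ ($J = \left(-1078\right) 385 + 978 = -415030 + 978 = -414052$)
$Z{\left(1598,1779 \right)} + J = 0 - 414052 = -414052$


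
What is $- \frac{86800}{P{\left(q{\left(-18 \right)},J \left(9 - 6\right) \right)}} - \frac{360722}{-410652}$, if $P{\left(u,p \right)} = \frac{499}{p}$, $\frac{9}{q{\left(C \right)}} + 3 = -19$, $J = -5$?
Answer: $\frac{267424452139}{102457674} \approx 2610.1$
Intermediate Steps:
$q{\left(C \right)} = - \frac{9}{22}$ ($q{\left(C \right)} = \frac{9}{-3 - 19} = \frac{9}{-22} = 9 \left(- \frac{1}{22}\right) = - \frac{9}{22}$)
$- \frac{86800}{P{\left(q{\left(-18 \right)},J \left(9 - 6\right) \right)}} - \frac{360722}{-410652} = - \frac{86800}{499 \frac{1}{\left(-5\right) \left(9 - 6\right)}} - \frac{360722}{-410652} = - \frac{86800}{499 \frac{1}{\left(-5\right) 3}} - - \frac{180361}{205326} = - \frac{86800}{499 \frac{1}{-15}} + \frac{180361}{205326} = - \frac{86800}{499 \left(- \frac{1}{15}\right)} + \frac{180361}{205326} = - \frac{86800}{- \frac{499}{15}} + \frac{180361}{205326} = \left(-86800\right) \left(- \frac{15}{499}\right) + \frac{180361}{205326} = \frac{1302000}{499} + \frac{180361}{205326} = \frac{267424452139}{102457674}$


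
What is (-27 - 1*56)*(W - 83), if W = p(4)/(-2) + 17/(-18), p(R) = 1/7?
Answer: 439319/63 ≈ 6973.3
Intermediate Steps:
p(R) = 1/7
W = -64/63 (W = (1/7)/(-2) + 17/(-18) = (1/7)*(-1/2) + 17*(-1/18) = -1/14 - 17/18 = -64/63 ≈ -1.0159)
(-27 - 1*56)*(W - 83) = (-27 - 1*56)*(-64/63 - 83) = (-27 - 56)*(-5293/63) = -83*(-5293/63) = 439319/63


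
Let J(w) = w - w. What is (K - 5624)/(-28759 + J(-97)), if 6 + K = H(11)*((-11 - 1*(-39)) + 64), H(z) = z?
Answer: 4618/28759 ≈ 0.16058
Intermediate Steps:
J(w) = 0
K = 1006 (K = -6 + 11*((-11 - 1*(-39)) + 64) = -6 + 11*((-11 + 39) + 64) = -6 + 11*(28 + 64) = -6 + 11*92 = -6 + 1012 = 1006)
(K - 5624)/(-28759 + J(-97)) = (1006 - 5624)/(-28759 + 0) = -4618/(-28759) = -4618*(-1/28759) = 4618/28759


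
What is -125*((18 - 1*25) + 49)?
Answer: -5250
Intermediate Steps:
-125*((18 - 1*25) + 49) = -125*((18 - 25) + 49) = -125*(-7 + 49) = -125*42 = -5250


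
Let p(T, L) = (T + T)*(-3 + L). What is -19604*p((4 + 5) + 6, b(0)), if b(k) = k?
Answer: 1764360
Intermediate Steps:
p(T, L) = 2*T*(-3 + L) (p(T, L) = (2*T)*(-3 + L) = 2*T*(-3 + L))
-19604*p((4 + 5) + 6, b(0)) = -39208*((4 + 5) + 6)*(-3 + 0) = -39208*(9 + 6)*(-3) = -39208*15*(-3) = -19604*(-90) = 1764360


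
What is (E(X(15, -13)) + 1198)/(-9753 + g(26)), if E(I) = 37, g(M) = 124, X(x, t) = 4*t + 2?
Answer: -1235/9629 ≈ -0.12826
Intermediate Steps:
X(x, t) = 2 + 4*t
(E(X(15, -13)) + 1198)/(-9753 + g(26)) = (37 + 1198)/(-9753 + 124) = 1235/(-9629) = 1235*(-1/9629) = -1235/9629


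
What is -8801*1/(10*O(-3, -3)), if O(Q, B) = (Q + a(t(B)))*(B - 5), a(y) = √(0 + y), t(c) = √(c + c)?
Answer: 8801/(80*(-3 + (-6)^(¼))) ≈ -43.309 - 25.315*I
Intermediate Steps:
t(c) = √2*√c (t(c) = √(2*c) = √2*√c)
a(y) = √y
O(Q, B) = (-5 + B)*(Q + 2^(¼)*B^(¼)) (O(Q, B) = (Q + √(√2*√B))*(B - 5) = (Q + 2^(¼)*B^(¼))*(-5 + B) = (-5 + B)*(Q + 2^(¼)*B^(¼)))
-8801*1/(10*O(-3, -3)) = -8801*1/(10*(-5*(-3) - 3*(-3) + 2^(¼)*(-3)^(5/4) - 5*2^(¼)*(-3)^(¼))) = -8801*1/(10*(15 + 9 + 2^(¼)*(-3*(-3)^(¼)) - 5*(-6)^(¼))) = -8801*1/(10*(15 + 9 - 3*(-6)^(¼) - 5*(-6)^(¼))) = -8801*1/(10*(24 - 8*(-6)^(¼))) = -8801/(240 - 80*(-6)^(¼))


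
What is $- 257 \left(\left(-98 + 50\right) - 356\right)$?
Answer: $103828$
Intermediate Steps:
$- 257 \left(\left(-98 + 50\right) - 356\right) = - 257 \left(-48 - 356\right) = \left(-257\right) \left(-404\right) = 103828$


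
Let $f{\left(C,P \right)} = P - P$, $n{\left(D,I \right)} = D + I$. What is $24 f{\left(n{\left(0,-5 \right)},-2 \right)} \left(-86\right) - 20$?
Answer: $-20$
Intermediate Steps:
$f{\left(C,P \right)} = 0$
$24 f{\left(n{\left(0,-5 \right)},-2 \right)} \left(-86\right) - 20 = 24 \cdot 0 \left(-86\right) - 20 = 0 \left(-86\right) - 20 = 0 - 20 = -20$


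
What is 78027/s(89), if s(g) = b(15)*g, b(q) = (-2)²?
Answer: 78027/356 ≈ 219.18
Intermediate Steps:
b(q) = 4
s(g) = 4*g
78027/s(89) = 78027/((4*89)) = 78027/356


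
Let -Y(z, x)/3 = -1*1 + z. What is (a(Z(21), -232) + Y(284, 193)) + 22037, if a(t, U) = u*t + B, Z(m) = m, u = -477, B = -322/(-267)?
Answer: 2982979/267 ≈ 11172.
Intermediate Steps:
B = 322/267 (B = -322*(-1/267) = 322/267 ≈ 1.2060)
Y(z, x) = 3 - 3*z (Y(z, x) = -3*(-1*1 + z) = -3*(-1 + z) = 3 - 3*z)
a(t, U) = 322/267 - 477*t (a(t, U) = -477*t + 322/267 = 322/267 - 477*t)
(a(Z(21), -232) + Y(284, 193)) + 22037 = ((322/267 - 477*21) + (3 - 3*284)) + 22037 = ((322/267 - 10017) + (3 - 852)) + 22037 = (-2674217/267 - 849) + 22037 = -2900900/267 + 22037 = 2982979/267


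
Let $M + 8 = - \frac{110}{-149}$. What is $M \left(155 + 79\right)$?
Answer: $- \frac{253188}{149} \approx -1699.2$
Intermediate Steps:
$M = - \frac{1082}{149}$ ($M = -8 - \frac{110}{-149} = -8 - - \frac{110}{149} = -8 + \frac{110}{149} = - \frac{1082}{149} \approx -7.2617$)
$M \left(155 + 79\right) = - \frac{1082 \left(155 + 79\right)}{149} = \left(- \frac{1082}{149}\right) 234 = - \frac{253188}{149}$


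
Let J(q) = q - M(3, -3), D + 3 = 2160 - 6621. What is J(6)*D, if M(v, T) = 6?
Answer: 0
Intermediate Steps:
D = -4464 (D = -3 + (2160 - 6621) = -3 - 4461 = -4464)
J(q) = -6 + q (J(q) = q - 1*6 = q - 6 = -6 + q)
J(6)*D = (-6 + 6)*(-4464) = 0*(-4464) = 0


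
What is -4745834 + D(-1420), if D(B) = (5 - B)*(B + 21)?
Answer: -6739409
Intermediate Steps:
D(B) = (5 - B)*(21 + B)
-4745834 + D(-1420) = -4745834 + (105 - 1*(-1420)**2 - 16*(-1420)) = -4745834 + (105 - 1*2016400 + 22720) = -4745834 + (105 - 2016400 + 22720) = -4745834 - 1993575 = -6739409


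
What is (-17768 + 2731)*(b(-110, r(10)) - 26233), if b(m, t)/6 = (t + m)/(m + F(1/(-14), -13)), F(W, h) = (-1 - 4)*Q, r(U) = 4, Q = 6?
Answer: 13803905852/35 ≈ 3.9440e+8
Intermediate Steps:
F(W, h) = -30 (F(W, h) = (-1 - 4)*6 = -5*6 = -30)
b(m, t) = 6*(m + t)/(-30 + m) (b(m, t) = 6*((t + m)/(m - 30)) = 6*((m + t)/(-30 + m)) = 6*(m + t)/(-30 + m))
(-17768 + 2731)*(b(-110, r(10)) - 26233) = (-17768 + 2731)*(6*(-110 + 4)/(-30 - 110) - 26233) = -15037*(6*(-106)/(-140) - 26233) = -15037*(6*(-1/140)*(-106) - 26233) = -15037*(159/35 - 26233) = -15037*(-917996/35) = 13803905852/35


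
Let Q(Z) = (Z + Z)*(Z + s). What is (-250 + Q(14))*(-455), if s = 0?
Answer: -64610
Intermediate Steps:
Q(Z) = 2*Z² (Q(Z) = (Z + Z)*(Z + 0) = (2*Z)*Z = 2*Z²)
(-250 + Q(14))*(-455) = (-250 + 2*14²)*(-455) = (-250 + 2*196)*(-455) = (-250 + 392)*(-455) = 142*(-455) = -64610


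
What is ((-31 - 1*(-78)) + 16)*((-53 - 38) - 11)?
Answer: -6426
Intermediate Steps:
((-31 - 1*(-78)) + 16)*((-53 - 38) - 11) = ((-31 + 78) + 16)*(-91 - 11) = (47 + 16)*(-102) = 63*(-102) = -6426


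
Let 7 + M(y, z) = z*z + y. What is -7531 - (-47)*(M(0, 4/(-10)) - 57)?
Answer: -263287/25 ≈ -10531.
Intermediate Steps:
M(y, z) = -7 + y + z**2 (M(y, z) = -7 + (z*z + y) = -7 + (z**2 + y) = -7 + (y + z**2) = -7 + y + z**2)
-7531 - (-47)*(M(0, 4/(-10)) - 57) = -7531 - (-47)*((-7 + 0 + (4/(-10))**2) - 57) = -7531 - (-47)*((-7 + 0 + (4*(-1/10))**2) - 57) = -7531 - (-47)*((-7 + 0 + (-2/5)**2) - 57) = -7531 - (-47)*((-7 + 0 + 4/25) - 57) = -7531 - (-47)*(-171/25 - 57) = -7531 - (-47)*(-1596)/25 = -7531 - 1*75012/25 = -7531 - 75012/25 = -263287/25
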